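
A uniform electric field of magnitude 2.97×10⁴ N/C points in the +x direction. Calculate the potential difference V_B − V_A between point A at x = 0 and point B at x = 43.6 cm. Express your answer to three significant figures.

-1.29×10⁴ V

In a uniform field, potential decreases in the direction of E: V_B − V_A = −E·Δx.
V_B − V_A = −(2.97×10⁴ V/m)(0.436 m) = -1.29×10⁴ V.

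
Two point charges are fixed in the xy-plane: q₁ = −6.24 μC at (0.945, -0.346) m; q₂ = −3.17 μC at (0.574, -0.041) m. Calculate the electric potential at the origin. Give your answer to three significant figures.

Electric potential is a scalar, so the contributions from each charge add algebraically: V = Σ kqᵢ/rᵢ.
Distances from the field point to each charge: r₁ = 1.01 m, r₂ = 0.575 m.
V = k[(-6.24×10⁻⁶)/(1.01) + (-3.17×10⁻⁶)/(0.575)] = -1.05×10⁵ V.

-1.05×10⁵ V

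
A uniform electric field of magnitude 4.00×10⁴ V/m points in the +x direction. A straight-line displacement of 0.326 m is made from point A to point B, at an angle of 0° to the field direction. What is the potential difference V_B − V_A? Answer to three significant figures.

Only the component of displacement along E changes the potential: ΔV = −E·d·cosθ.
ΔV = −(4.00×10⁴ V/m)(0.326 m)cos0° = -1.30×10⁴ V.

-1.30×10⁴ V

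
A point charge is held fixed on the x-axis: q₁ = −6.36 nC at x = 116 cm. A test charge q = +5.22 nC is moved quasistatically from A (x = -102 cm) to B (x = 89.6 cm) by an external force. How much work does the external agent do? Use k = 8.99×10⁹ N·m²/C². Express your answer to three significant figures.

-9.94×10⁻⁷ J

For quasistatic motion the external work equals the change in potential energy: W_ext = qΔV = q(V_B − V_A).
At A: distance to the source charge is 2.18 m; V_A = kq₁/r = -26.2 V.
At B: distance to the source charge is 0.264 m; V_B = kq₁/r = -217 V.
ΔV = V_B − V_A = -190 V.
W_ext = qΔV = (5.22×10⁻⁹ C)(-190 V) = -9.94×10⁻⁷ J.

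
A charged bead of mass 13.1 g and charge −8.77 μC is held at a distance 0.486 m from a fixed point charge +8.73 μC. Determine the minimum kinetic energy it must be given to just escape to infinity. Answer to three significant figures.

1.42 J

To just escape, total mechanical energy must reach zero at infinity: ½mv²_min + U = 0, so ½mv²_min = −U = |kQq|/r.
|U| = |kQq|/r = (8.99×10⁹ N·m²/C²)(8.73×10⁻⁶)(8.77×10⁻⁶)/(0.486) = 1.42 J.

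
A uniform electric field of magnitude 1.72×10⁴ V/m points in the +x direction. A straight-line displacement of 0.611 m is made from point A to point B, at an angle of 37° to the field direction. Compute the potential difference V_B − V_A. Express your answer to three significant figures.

Only the component of displacement along E changes the potential: ΔV = −E·d·cosθ.
ΔV = −(1.72×10⁴ V/m)(0.611 m)cos37° = -8390 V.

-8390 V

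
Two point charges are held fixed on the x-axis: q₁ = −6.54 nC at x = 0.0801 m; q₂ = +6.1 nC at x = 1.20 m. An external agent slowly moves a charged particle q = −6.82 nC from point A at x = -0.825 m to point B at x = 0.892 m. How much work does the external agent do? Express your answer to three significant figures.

For quasistatic motion the external work equals the change in potential energy: W_ext = qΔV = q(V_B − V_A).
At A: distances to the source charges are 0.905 m, 2.02 m; V_A = Σ kqᵢ/rᵢ = -37.9 V.
At B: distances to the source charges are 0.812 m, 0.308 m; V_B = Σ kqᵢ/rᵢ = 106 V.
ΔV = V_B − V_A = 144 V.
W_ext = qΔV = (-6.82×10⁻⁹ C)(144 V) = -9.79×10⁻⁷ J.

-9.79×10⁻⁷ J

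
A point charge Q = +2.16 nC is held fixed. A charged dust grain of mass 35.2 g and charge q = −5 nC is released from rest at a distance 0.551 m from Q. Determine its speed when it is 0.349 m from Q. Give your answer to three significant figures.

Only the electrostatic force acts, so mechanical energy is conserved: ½mv² = U₁ − U₂ = kQq(1/r₁ − 1/r₂).
U₁ − U₂ = (8.99×10⁹ N·m²/C²)(2.16×10⁻⁹ C)(-5.00×10⁻⁹ C)(1/0.551 − 1/0.349) = 1.02×10⁻⁷ J.
v = √(2·1.02×10⁻⁷/0.0352) = 2.41×10⁻³ m/s.

2.41×10⁻³ m/s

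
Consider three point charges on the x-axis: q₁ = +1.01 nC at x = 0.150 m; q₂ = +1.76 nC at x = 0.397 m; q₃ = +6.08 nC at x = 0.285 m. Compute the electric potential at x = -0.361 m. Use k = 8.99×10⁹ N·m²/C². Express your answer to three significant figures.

The total potential is the scalar sum of each charge's contribution, V = Σ kqᵢ/rᵢ.
Distances from the field point to each charge: r₁ = 0.511 m, r₂ = 0.758 m, r₃ = 0.646 m.
V = k[(1.01×10⁻⁹)/(0.511) + (1.76×10⁻⁹)/(0.758) + (6.08×10⁻⁹)/(0.646)] = 123 V.

123 V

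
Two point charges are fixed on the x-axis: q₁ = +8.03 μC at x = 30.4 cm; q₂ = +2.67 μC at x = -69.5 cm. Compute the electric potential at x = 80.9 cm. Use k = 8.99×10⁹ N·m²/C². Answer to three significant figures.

1.59×10⁵ V

Electric potential is a scalar, so the contributions from each charge add algebraically: V = Σ kqᵢ/rᵢ.
Distances from the field point to each charge: r₁ = 0.505 m, r₂ = 1.50 m.
V = k[(8.03×10⁻⁶)/(0.505) + (2.67×10⁻⁶)/(1.50)] = 1.59×10⁵ V.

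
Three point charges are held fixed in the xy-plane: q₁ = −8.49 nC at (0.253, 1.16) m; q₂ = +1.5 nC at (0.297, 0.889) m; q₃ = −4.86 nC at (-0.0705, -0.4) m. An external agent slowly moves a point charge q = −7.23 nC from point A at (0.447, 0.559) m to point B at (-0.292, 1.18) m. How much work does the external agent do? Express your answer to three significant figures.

1.67×10⁻⁷ J

For quasistatic motion the external work equals the change in potential energy: W_ext = qΔV = q(V_B − V_A).
At A: distances to the source charges are 0.632 m, 0.362 m, 1.09 m; V_A = Σ kqᵢ/rᵢ = -124 V.
At B: distances to the source charges are 0.545 m, 0.657 m, 1.60 m; V_B = Σ kqᵢ/rᵢ = -147 V.
ΔV = V_B − V_A = -23.1 V.
W_ext = qΔV = (-7.23×10⁻⁹ C)(-23.1 V) = 1.67×10⁻⁷ J.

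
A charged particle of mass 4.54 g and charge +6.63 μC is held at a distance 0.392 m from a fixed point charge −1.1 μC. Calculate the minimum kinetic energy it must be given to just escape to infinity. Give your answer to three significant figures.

To just escape, total mechanical energy must reach zero at infinity: ½mv²_min + U = 0, so ½mv²_min = −U = |kQq|/r.
|U| = |kQq|/r = (8.99×10⁹ N·m²/C²)(1.10×10⁻⁶)(6.63×10⁻⁶)/(0.392) = 0.167 J.

0.167 J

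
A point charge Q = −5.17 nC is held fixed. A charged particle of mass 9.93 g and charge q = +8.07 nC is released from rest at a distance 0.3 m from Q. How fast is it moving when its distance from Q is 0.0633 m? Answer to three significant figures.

0.0307 m/s

Only the electrostatic force acts, so mechanical energy is conserved: ½mv² = U₁ − U₂ = kQq(1/r₁ − 1/r₂).
U₁ − U₂ = (8.99×10⁹ N·m²/C²)(-5.17×10⁻⁹ C)(8.07×10⁻⁹ C)(1/0.300 − 1/0.0633) = 4.68×10⁻⁶ J.
v = √(2·4.68×10⁻⁶/9.93×10⁻³) = 0.0307 m/s.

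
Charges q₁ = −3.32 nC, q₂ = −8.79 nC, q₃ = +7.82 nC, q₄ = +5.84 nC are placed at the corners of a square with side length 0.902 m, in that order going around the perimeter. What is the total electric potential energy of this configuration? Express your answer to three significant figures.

-6.77×10⁻⁷ J

The work to assemble the configuration equals its total potential energy, U = Σ kqᵢqⱼ/rᵢⱼ over all pairs.
The four side pairs have separation 0.902 m and the two diagonal pairs 1.28 m.
Summing all 6 pair terms gives U = -6.77×10⁻⁷ J.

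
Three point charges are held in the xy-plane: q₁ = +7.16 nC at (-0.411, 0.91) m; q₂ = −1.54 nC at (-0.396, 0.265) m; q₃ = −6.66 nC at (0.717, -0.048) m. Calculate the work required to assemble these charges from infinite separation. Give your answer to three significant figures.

The assembly work is the sum of pairwise potential energies, U = Σ_{i<j} kqᵢqⱼ/rᵢⱼ.
Pair separations: r₁₂ = 0.645 m, r₁₃ = 1.48 m, r₂₃ = 1.16 m.
U = (-1.54×10⁻⁷) + (-2.90×10⁻⁷) + (7.98×10⁻⁸) = -3.64×10⁻⁷ J.

-3.64×10⁻⁷ J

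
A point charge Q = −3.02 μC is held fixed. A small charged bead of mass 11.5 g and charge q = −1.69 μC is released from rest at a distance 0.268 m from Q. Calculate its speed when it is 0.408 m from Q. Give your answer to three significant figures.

Only the electrostatic force acts, so mechanical energy is conserved: ½mv² = U₁ − U₂ = kQq(1/r₁ − 1/r₂).
U₁ − U₂ = (8.99×10⁹ N·m²/C²)(-3.02×10⁻⁶ C)(-1.69×10⁻⁶ C)(1/0.268 − 1/0.408) = 0.0587 J.
v = √(2·0.0587/0.0115) = 3.20 m/s.

3.20 m/s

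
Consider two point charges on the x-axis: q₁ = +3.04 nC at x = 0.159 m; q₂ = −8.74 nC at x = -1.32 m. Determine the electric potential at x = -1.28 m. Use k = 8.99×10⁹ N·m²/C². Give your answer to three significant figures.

The total potential is the scalar sum of each charge's contribution, V = Σ kqᵢ/rᵢ.
Distances from the field point to each charge: r₁ = 1.44 m, r₂ = 0.0400 m.
V = k[(3.04×10⁻⁹)/(1.44) + (-8.74×10⁻⁹)/(0.0400)] = -1950 V.

-1950 V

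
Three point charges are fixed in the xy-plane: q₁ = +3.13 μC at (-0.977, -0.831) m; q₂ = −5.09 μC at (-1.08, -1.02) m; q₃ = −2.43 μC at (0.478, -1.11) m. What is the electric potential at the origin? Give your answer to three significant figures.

-2.69×10⁴ V

Electric potential is a scalar, so the contributions from each charge add algebraically: V = Σ kqᵢ/rᵢ.
Distances from the field point to each charge: r₁ = 1.28 m, r₂ = 1.49 m, r₃ = 1.21 m.
V = k[(3.13×10⁻⁶)/(1.28) + (-5.09×10⁻⁶)/(1.49) + (-2.43×10⁻⁶)/(1.21)] = -2.69×10⁴ V.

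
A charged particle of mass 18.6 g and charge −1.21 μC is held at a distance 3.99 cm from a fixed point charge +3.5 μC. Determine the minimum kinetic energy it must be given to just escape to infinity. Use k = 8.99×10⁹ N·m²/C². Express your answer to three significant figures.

0.954 J

To just escape, total mechanical energy must reach zero at infinity: ½mv²_min + U = 0, so ½mv²_min = −U = |kQq|/r.
|U| = |kQq|/r = (8.99×10⁹ N·m²/C²)(3.50×10⁻⁶)(1.21×10⁻⁶)/(0.0399) = 0.954 J.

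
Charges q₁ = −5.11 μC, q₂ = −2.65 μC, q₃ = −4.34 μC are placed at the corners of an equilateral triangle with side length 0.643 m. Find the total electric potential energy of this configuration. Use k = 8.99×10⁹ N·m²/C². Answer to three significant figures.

The work to assemble the configuration equals its total potential energy, U = Σ kqᵢqⱼ/rᵢⱼ over all pairs.
All three pair separations equal the side length, 0.643 m.
U = (0.189) + (0.310) + (0.161) = 0.660 J.

0.660 J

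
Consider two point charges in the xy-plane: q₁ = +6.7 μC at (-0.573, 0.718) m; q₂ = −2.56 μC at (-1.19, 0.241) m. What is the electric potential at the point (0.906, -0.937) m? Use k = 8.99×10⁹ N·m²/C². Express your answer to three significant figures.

1.76×10⁴ V

The total potential is the scalar sum of each charge's contribution, V = Σ kqᵢ/rᵢ.
Distances from the field point to each charge: r₁ = 2.22 m, r₂ = 2.40 m.
V = k[(6.70×10⁻⁶)/(2.22) + (-2.56×10⁻⁶)/(2.40)] = 1.76×10⁴ V.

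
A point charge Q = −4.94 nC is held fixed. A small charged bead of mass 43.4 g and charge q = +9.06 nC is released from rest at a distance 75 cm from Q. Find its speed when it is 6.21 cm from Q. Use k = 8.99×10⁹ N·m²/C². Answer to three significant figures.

0.0165 m/s

Only the electrostatic force acts, so mechanical energy is conserved: ½mv² = U₁ − U₂ = kQq(1/r₁ − 1/r₂).
U₁ − U₂ = (8.99×10⁹ N·m²/C²)(-4.94×10⁻⁹ C)(9.06×10⁻⁹ C)(1/0.750 − 1/0.0621) = 5.94×10⁻⁶ J.
v = √(2·5.94×10⁻⁶/0.0434) = 0.0165 m/s.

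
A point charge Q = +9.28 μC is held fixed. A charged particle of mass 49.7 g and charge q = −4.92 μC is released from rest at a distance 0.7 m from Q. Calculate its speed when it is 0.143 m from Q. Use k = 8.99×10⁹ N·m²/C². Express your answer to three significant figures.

Only the electrostatic force acts, so mechanical energy is conserved: ½mv² = U₁ − U₂ = kQq(1/r₁ − 1/r₂).
U₁ − U₂ = (8.99×10⁹ N·m²/C²)(9.28×10⁻⁶ C)(-4.92×10⁻⁶ C)(1/0.700 − 1/0.143) = 2.28 J.
v = √(2·2.28/0.0497) = 9.59 m/s.

9.59 m/s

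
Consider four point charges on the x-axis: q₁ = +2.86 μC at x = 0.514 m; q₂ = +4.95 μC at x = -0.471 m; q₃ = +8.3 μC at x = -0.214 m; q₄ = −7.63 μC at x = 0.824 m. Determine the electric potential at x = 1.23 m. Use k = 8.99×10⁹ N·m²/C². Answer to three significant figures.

-5.52×10⁴ V

Electric potential is a scalar, so the contributions from each charge add algebraically: V = Σ kqᵢ/rᵢ.
Distances from the field point to each charge: r₁ = 0.716 m, r₂ = 1.70 m, r₃ = 1.44 m, r₄ = 0.406 m.
V = k[(2.86×10⁻⁶)/(0.716) + (4.95×10⁻⁶)/(1.70) + (8.30×10⁻⁶)/(1.44) + (-7.63×10⁻⁶)/(0.406)] = -5.52×10⁴ V.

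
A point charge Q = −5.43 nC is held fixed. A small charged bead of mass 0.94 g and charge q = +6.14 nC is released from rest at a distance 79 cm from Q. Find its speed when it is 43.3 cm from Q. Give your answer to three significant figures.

Only the electrostatic force acts, so mechanical energy is conserved: ½mv² = U₁ − U₂ = kQq(1/r₁ − 1/r₂).
U₁ − U₂ = (8.99×10⁹ N·m²/C²)(-5.43×10⁻⁹ C)(6.14×10⁻⁹ C)(1/0.790 − 1/0.433) = 3.13×10⁻⁷ J.
v = √(2·3.13×10⁻⁷/9.40×10⁻⁴) = 0.0258 m/s.

0.0258 m/s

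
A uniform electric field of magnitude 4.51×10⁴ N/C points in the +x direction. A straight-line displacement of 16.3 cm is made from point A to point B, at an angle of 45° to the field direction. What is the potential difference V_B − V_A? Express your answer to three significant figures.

-5200 V

Only the component of displacement along E changes the potential: ΔV = −E·d·cosθ.
ΔV = −(4.51×10⁴ V/m)(0.163 m)cos45° = -5200 V.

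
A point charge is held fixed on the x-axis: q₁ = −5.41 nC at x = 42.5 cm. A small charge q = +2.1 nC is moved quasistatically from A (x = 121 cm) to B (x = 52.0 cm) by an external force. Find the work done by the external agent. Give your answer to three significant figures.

-9.45×10⁻⁷ J

For quasistatic motion the external work equals the change in potential energy: W_ext = qΔV = q(V_B − V_A).
At A: distance to the source charge is 0.785 m; V_A = kq₁/r = -62.0 V.
At B: distance to the source charge is 0.0950 m; V_B = kq₁/r = -512 V.
ΔV = V_B − V_A = -450 V.
W_ext = qΔV = (2.10×10⁻⁹ C)(-450 V) = -9.45×10⁻⁷ J.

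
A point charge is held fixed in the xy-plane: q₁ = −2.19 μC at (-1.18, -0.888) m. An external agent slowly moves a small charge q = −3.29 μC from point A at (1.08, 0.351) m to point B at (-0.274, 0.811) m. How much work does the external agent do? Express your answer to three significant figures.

For quasistatic motion the external work equals the change in potential energy: W_ext = qΔV = q(V_B − V_A).
At A: distance to the source charge is 2.58 m; V_A = kq₁/r = -7640 V.
At B: distance to the source charge is 1.93 m; V_B = kq₁/r = -1.02×10⁴ V.
ΔV = V_B − V_A = -2590 V.
W_ext = qΔV = (-3.29×10⁻⁶ C)(-2590 V) = 8.51×10⁻³ J.

8.51×10⁻³ J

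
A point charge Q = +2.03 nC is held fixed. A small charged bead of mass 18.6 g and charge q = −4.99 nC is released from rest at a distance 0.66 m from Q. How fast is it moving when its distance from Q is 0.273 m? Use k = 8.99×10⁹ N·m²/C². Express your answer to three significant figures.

Only the electrostatic force acts, so mechanical energy is conserved: ½mv² = U₁ − U₂ = kQq(1/r₁ − 1/r₂).
U₁ − U₂ = (8.99×10⁹ N·m²/C²)(2.03×10⁻⁹ C)(-4.99×10⁻⁹ C)(1/0.660 − 1/0.273) = 1.96×10⁻⁷ J.
v = √(2·1.96×10⁻⁷/0.0186) = 4.59×10⁻³ m/s.

4.59×10⁻³ m/s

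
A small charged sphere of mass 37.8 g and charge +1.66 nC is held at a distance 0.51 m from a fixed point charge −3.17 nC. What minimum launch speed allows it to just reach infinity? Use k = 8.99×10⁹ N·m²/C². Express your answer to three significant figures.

2.22×10⁻³ m/s

To just escape, total mechanical energy must reach zero at infinity: ½mv²_min + U = 0, so ½mv²_min = −U = |kQq|/r.
|U| = |kQq|/r = (8.99×10⁹ N·m²/C²)(3.17×10⁻⁹)(1.66×10⁻⁹)/(0.510) = 9.28×10⁻⁸ J.
v_min = √(2|U|/m) = √(2·9.28×10⁻⁸/0.0378) = 2.22×10⁻³ m/s.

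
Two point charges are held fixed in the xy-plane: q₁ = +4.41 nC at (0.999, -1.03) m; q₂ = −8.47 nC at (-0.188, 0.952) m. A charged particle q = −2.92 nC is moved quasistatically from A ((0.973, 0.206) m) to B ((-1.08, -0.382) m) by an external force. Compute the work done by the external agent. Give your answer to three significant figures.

1.79×10⁻⁸ J

For quasistatic motion the external work equals the change in potential energy: W_ext = qΔV = q(V_B − V_A).
At A: distances to the source charges are 1.24 m, 1.38 m; V_A = Σ kqᵢ/rᵢ = -23.1 V.
At B: distances to the source charges are 2.18 m, 1.60 m; V_B = Σ kqᵢ/rᵢ = -29.2 V.
ΔV = V_B − V_A = -6.14 V.
W_ext = qΔV = (-2.92×10⁻⁹ C)(-6.14 V) = 1.79×10⁻⁸ J.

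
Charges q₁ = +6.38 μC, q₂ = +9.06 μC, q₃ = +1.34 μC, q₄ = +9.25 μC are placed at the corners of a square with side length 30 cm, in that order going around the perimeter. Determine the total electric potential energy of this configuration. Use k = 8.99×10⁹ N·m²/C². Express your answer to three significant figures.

6.19 J

The assembly work is the sum of pairwise potential energies, U = Σ_{i<j} kqᵢqⱼ/rᵢⱼ.
The four side pairs have separation 0.300 m and the two diagonal pairs 0.424 m.
Summing all 6 pair terms gives U = 6.19 J.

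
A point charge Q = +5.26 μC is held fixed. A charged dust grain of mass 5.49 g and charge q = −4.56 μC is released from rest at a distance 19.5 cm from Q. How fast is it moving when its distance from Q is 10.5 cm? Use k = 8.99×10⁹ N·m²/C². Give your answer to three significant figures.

Only the electrostatic force acts, so mechanical energy is conserved: ½mv² = U₁ − U₂ = kQq(1/r₁ − 1/r₂).
U₁ − U₂ = (8.99×10⁹ N·m²/C²)(5.26×10⁻⁶ C)(-4.56×10⁻⁶ C)(1/0.195 − 1/0.105) = 0.948 J.
v = √(2·0.948/5.49×10⁻³) = 18.6 m/s.

18.6 m/s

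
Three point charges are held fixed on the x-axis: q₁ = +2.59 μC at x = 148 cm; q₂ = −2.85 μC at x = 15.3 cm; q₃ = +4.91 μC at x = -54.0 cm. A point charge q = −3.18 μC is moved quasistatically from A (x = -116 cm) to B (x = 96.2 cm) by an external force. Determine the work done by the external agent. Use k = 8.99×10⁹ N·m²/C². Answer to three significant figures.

For quasistatic motion the external work equals the change in potential energy: W_ext = qΔV = q(V_B − V_A).
At A: distances to the source charges are 2.64 m, 1.31 m, 0.620 m; V_A = Σ kqᵢ/rᵢ = 6.05×10⁴ V.
At B: distances to the source charges are 0.518 m, 0.809 m, 1.50 m; V_B = Σ kqᵢ/rᵢ = 4.27×10⁴ V.
ΔV = V_B − V_A = -1.78×10⁴ V.
W_ext = qΔV = (-3.18×10⁻⁶ C)(-1.78×10⁴ V) = 0.0567 J.

0.0567 J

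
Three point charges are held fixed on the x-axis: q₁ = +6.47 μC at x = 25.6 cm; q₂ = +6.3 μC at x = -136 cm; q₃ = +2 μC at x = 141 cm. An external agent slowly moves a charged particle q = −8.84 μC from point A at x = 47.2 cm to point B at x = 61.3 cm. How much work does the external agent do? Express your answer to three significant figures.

For quasistatic motion the external work equals the change in potential energy: W_ext = qΔV = q(V_B − V_A).
At A: distances to the source charges are 0.216 m, 1.83 m, 0.938 m; V_A = Σ kqᵢ/rᵢ = 3.19×10⁵ V.
At B: distances to the source charges are 0.357 m, 1.97 m, 0.797 m; V_B = Σ kqᵢ/rᵢ = 2.14×10⁵ V.
ΔV = V_B − V_A = -1.05×10⁵ V.
W_ext = qΔV = (-8.84×10⁻⁶ C)(-1.05×10⁵ V) = 0.930 J.

0.930 J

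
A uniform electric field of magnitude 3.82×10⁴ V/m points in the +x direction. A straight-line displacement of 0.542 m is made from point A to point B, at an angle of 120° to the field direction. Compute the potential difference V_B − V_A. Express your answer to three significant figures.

Only the component of displacement along E changes the potential: ΔV = −E·d·cosθ.
ΔV = −(3.82×10⁴ V/m)(0.542 m)cos120° = 1.04×10⁴ V.

1.04×10⁴ V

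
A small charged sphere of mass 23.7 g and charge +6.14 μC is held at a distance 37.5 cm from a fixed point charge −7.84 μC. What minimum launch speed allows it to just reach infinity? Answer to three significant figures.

9.87 m/s

To just escape, total mechanical energy must reach zero at infinity: ½mv²_min + U = 0, so ½mv²_min = −U = |kQq|/r.
|U| = |kQq|/r = (8.99×10⁹ N·m²/C²)(7.84×10⁻⁶)(6.14×10⁻⁶)/(0.375) = 1.15 J.
v_min = √(2|U|/m) = √(2·1.15/0.0237) = 9.87 m/s.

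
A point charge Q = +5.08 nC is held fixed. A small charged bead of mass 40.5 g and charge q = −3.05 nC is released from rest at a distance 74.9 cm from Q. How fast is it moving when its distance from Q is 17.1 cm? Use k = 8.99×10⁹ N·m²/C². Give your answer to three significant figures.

Only the electrostatic force acts, so mechanical energy is conserved: ½mv² = U₁ − U₂ = kQq(1/r₁ − 1/r₂).
U₁ − U₂ = (8.99×10⁹ N·m²/C²)(5.08×10⁻⁹ C)(-3.05×10⁻⁹ C)(1/0.749 − 1/0.171) = 6.29×10⁻⁷ J.
v = √(2·6.29×10⁻⁷/0.0405) = 5.57×10⁻³ m/s.

5.57×10⁻³ m/s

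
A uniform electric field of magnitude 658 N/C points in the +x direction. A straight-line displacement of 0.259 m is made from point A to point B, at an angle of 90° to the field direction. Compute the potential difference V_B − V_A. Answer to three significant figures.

Only the component of displacement along E changes the potential: ΔV = −E·d·cosθ.
ΔV = −(658 V/m)(0.259 m)cos90° = 0 V.

0 V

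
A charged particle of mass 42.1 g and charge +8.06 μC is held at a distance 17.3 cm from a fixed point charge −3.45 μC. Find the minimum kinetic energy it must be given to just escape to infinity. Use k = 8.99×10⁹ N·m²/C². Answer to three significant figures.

To just escape, total mechanical energy must reach zero at infinity: ½mv²_min + U = 0, so ½mv²_min = −U = |kQq|/r.
|U| = |kQq|/r = (8.99×10⁹ N·m²/C²)(3.45×10⁻⁶)(8.06×10⁻⁶)/(0.173) = 1.44 J.

1.44 J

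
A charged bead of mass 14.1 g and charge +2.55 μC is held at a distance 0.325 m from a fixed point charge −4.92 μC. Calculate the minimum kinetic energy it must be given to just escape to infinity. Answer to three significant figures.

To just escape, total mechanical energy must reach zero at infinity: ½mv²_min + U = 0, so ½mv²_min = −U = |kQq|/r.
|U| = |kQq|/r = (8.99×10⁹ N·m²/C²)(4.92×10⁻⁶)(2.55×10⁻⁶)/(0.325) = 0.347 J.

0.347 J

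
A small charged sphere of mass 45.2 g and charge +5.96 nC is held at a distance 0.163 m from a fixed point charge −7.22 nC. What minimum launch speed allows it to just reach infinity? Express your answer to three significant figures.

0.0102 m/s

To just escape, total mechanical energy must reach zero at infinity: ½mv²_min + U = 0, so ½mv²_min = −U = |kQq|/r.
|U| = |kQq|/r = (8.99×10⁹ N·m²/C²)(7.22×10⁻⁹)(5.96×10⁻⁹)/(0.163) = 2.37×10⁻⁶ J.
v_min = √(2|U|/m) = √(2·2.37×10⁻⁶/0.0452) = 0.0102 m/s.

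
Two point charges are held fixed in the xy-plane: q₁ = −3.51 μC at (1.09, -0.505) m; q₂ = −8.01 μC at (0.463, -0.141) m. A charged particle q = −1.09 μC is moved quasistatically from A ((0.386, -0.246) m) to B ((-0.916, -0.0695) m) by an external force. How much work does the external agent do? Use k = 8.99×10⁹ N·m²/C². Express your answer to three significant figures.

-0.575 J

For quasistatic motion the external work equals the change in potential energy: W_ext = qΔV = q(V_B − V_A).
At A: distances to the source charges are 0.750 m, 0.130 m; V_A = Σ kqᵢ/rᵢ = -5.95×10⁵ V.
At B: distances to the source charges are 2.05 m, 1.38 m; V_B = Σ kqᵢ/rᵢ = -6.75×10⁴ V.
ΔV = V_B − V_A = 5.28×10⁵ V.
W_ext = qΔV = (-1.09×10⁻⁶ C)(5.28×10⁵ V) = -0.575 J.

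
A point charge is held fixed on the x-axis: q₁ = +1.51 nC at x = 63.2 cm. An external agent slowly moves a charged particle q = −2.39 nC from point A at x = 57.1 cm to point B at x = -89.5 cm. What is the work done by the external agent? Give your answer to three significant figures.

5.11×10⁻⁷ J

For quasistatic motion the external work equals the change in potential energy: W_ext = qΔV = q(V_B − V_A).
At A: distance to the source charge is 0.0610 m; V_A = kq₁/r = 223 V.
At B: distance to the source charge is 1.53 m; V_B = kq₁/r = 8.89 V.
ΔV = V_B − V_A = -214 V.
W_ext = qΔV = (-2.39×10⁻⁹ C)(-214 V) = 5.11×10⁻⁷ J.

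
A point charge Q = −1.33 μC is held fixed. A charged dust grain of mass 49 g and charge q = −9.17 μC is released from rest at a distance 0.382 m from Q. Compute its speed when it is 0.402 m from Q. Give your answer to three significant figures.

Only the electrostatic force acts, so mechanical energy is conserved: ½mv² = U₁ − U₂ = kQq(1/r₁ − 1/r₂).
U₁ − U₂ = (8.99×10⁹ N·m²/C²)(-1.33×10⁻⁶ C)(-9.17×10⁻⁶ C)(1/0.382 − 1/0.402) = 0.0143 J.
v = √(2·0.0143/0.0490) = 0.763 m/s.

0.763 m/s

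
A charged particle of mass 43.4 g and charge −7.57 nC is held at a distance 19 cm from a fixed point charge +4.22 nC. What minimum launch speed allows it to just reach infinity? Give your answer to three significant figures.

8.35×10⁻³ m/s

To just escape, total mechanical energy must reach zero at infinity: ½mv²_min + U = 0, so ½mv²_min = −U = |kQq|/r.
|U| = |kQq|/r = (8.99×10⁹ N·m²/C²)(4.22×10⁻⁹)(7.57×10⁻⁹)/(0.190) = 1.51×10⁻⁶ J.
v_min = √(2|U|/m) = √(2·1.51×10⁻⁶/0.0434) = 8.35×10⁻³ m/s.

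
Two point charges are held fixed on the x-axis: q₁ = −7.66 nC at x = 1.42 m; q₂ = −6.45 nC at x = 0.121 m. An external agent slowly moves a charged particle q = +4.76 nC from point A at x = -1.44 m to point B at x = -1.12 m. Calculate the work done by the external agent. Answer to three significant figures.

-6.00×10⁻⁸ J

For quasistatic motion the external work equals the change in potential energy: W_ext = qΔV = q(V_B − V_A).
At A: distances to the source charges are 2.86 m, 1.56 m; V_A = Σ kqᵢ/rᵢ = -61.2 V.
At B: distances to the source charges are 2.54 m, 1.24 m; V_B = Σ kqᵢ/rᵢ = -73.8 V.
ΔV = V_B − V_A = -12.6 V.
W_ext = qΔV = (4.76×10⁻⁹ C)(-12.6 V) = -6.00×10⁻⁸ J.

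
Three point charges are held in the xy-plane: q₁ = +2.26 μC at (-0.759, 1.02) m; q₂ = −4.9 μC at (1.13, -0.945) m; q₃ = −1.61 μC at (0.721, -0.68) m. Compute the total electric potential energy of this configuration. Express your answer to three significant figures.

0.0945 J

The assembly work is the sum of pairwise potential energies, U = Σ_{i<j} kqᵢqⱼ/rᵢⱼ.
Pair separations: r₁₂ = 2.73 m, r₁₃ = 2.25 m, r₂₃ = 0.487 m.
U = (-0.0365) + (-0.0145) + (0.146) = 0.0945 J.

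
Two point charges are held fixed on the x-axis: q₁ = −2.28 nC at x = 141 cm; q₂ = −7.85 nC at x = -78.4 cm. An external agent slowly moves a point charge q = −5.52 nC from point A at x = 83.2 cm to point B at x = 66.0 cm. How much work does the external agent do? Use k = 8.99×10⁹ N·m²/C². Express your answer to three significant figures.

For quasistatic motion the external work equals the change in potential energy: W_ext = qΔV = q(V_B − V_A).
At A: distances to the source charges are 0.578 m, 1.62 m; V_A = Σ kqᵢ/rᵢ = -79.1 V.
At B: distances to the source charges are 0.750 m, 1.44 m; V_B = Σ kqᵢ/rᵢ = -76.2 V.
ΔV = V_B − V_A = 2.93 V.
W_ext = qΔV = (-5.52×10⁻⁹ C)(2.93 V) = -1.62×10⁻⁸ J.

-1.62×10⁻⁸ J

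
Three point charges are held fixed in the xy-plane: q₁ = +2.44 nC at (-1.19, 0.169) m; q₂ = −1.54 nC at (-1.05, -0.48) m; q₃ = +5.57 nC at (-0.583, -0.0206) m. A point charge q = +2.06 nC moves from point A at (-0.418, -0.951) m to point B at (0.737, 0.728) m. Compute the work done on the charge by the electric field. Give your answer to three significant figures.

2.89×10⁻⁸ J

The work done by the electric force is W_field = −ΔU = −q(V_B − V_A) = q(V_A − V_B).
At A: distances to the source charges are 1.36 m, 0.788 m, 0.945 m; V_A = Σ kqᵢ/rᵢ = 51.6 V.
At B: distances to the source charges are 2.01 m, 2.16 m, 1.52 m; V_B = Σ kqᵢ/rᵢ = 37.5 V.
ΔV = V_B − V_A = -14.0 V.
W_field = −qΔV = −(2.06×10⁻⁹ C)(-14.0 V) = 2.89×10⁻⁸ J.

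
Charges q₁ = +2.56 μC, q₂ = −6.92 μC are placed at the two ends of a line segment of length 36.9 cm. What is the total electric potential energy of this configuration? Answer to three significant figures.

-0.432 J

The work to assemble the configuration equals its total potential energy, U = Σ kqᵢqⱼ/rᵢⱼ over all pairs.
The separation is r = 0.369 m.
U = (-0.432) = -0.432 J.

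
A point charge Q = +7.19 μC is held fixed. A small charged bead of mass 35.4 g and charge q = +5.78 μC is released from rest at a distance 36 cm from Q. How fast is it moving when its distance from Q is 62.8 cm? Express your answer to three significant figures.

Only the electrostatic force acts, so mechanical energy is conserved: ½mv² = U₁ − U₂ = kQq(1/r₁ − 1/r₂).
U₁ − U₂ = (8.99×10⁹ N·m²/C²)(7.19×10⁻⁶ C)(5.78×10⁻⁶ C)(1/0.360 − 1/0.628) = 0.443 J.
v = √(2·0.443/0.0354) = 5.00 m/s.

5.00 m/s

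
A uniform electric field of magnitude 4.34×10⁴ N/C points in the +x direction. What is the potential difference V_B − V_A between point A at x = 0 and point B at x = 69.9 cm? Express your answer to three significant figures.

In a uniform field, potential decreases in the direction of E: V_B − V_A = −E·Δx.
V_B − V_A = −(4.34×10⁴ V/m)(0.699 m) = -3.03×10⁴ V.

-3.03×10⁴ V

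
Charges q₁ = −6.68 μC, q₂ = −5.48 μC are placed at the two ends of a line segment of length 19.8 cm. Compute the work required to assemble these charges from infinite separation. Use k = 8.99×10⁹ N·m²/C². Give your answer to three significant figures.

The work to assemble the configuration equals its total potential energy, U = Σ kqᵢqⱼ/rᵢⱼ over all pairs.
The separation is r = 0.198 m.
U = (1.66) = 1.66 J.

1.66 J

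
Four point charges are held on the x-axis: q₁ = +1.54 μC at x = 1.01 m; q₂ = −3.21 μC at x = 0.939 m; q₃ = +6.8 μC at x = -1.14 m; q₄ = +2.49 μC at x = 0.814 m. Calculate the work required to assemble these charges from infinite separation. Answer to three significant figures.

The assembly work is the sum of pairwise potential energies, U = Σ_{i<j} kqᵢqⱼ/rᵢⱼ.
Pair separations: r₁₂ = 0.0710 m, r₁₃ = 2.15 m, r₁₄ = 0.196 m, r₂₃ = 2.08 m, r₂₄ = 0.125 m, r₃₄ = 1.95 m.
Summing all 6 pair terms gives U = -0.998 J.

-0.998 J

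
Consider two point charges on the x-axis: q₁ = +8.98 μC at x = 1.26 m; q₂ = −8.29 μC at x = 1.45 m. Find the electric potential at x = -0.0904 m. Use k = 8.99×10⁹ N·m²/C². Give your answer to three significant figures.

Electric potential is a scalar, so the contributions from each charge add algebraically: V = Σ kqᵢ/rᵢ.
Distances from the field point to each charge: r₁ = 1.35 m, r₂ = 1.54 m.
V = k[(8.98×10⁻⁶)/(1.35) + (-8.29×10⁻⁶)/(1.54)] = 1.14×10⁴ V.

1.14×10⁴ V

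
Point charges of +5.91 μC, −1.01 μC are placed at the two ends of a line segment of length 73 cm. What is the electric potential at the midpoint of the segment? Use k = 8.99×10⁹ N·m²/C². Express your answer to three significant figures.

Electric potential is a scalar, so the contributions from each charge add algebraically: V = Σ kqᵢ/rᵢ.
Each charge is 0.365 m from the midpoint.
V = k[(5.91×10⁻⁶)/(0.365) + (-1.01×10⁻⁶)/(0.365)] = 1.21×10⁵ V.

1.21×10⁵ V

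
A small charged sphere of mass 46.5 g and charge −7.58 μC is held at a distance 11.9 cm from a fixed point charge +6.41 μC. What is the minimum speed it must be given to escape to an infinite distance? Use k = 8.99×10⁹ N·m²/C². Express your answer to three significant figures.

12.6 m/s

To just escape, total mechanical energy must reach zero at infinity: ½mv²_min + U = 0, so ½mv²_min = −U = |kQq|/r.
|U| = |kQq|/r = (8.99×10⁹ N·m²/C²)(6.41×10⁻⁶)(7.58×10⁻⁶)/(0.119) = 3.67 J.
v_min = √(2|U|/m) = √(2·3.67/0.0465) = 12.6 m/s.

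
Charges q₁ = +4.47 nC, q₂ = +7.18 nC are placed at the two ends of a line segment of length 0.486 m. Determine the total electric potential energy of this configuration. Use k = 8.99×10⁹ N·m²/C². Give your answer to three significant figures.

The work to assemble the configuration equals its total potential energy, U = Σ kqᵢqⱼ/rᵢⱼ over all pairs.
The separation is r = 0.486 m.
U = (5.94×10⁻⁷) = 5.94×10⁻⁷ J.

5.94×10⁻⁷ J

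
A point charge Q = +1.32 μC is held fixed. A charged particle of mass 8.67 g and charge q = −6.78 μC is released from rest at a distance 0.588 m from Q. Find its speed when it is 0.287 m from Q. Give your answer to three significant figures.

Only the electrostatic force acts, so mechanical energy is conserved: ½mv² = U₁ − U₂ = kQq(1/r₁ − 1/r₂).
U₁ − U₂ = (8.99×10⁹ N·m²/C²)(1.32×10⁻⁶ C)(-6.78×10⁻⁶ C)(1/0.588 − 1/0.287) = 0.144 J.
v = √(2·0.144/8.67×10⁻³) = 5.75 m/s.

5.75 m/s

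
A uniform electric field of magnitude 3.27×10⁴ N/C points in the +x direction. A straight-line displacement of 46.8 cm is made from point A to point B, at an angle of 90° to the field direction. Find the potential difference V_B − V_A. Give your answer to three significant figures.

0 V

Only the component of displacement along E changes the potential: ΔV = −E·d·cosθ.
ΔV = −(3.27×10⁴ V/m)(0.468 m)cos90° = 0 V.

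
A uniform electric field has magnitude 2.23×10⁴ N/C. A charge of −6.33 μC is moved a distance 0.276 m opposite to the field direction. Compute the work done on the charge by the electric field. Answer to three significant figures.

The potential change for a displacement 0.276 m opposite to the field direction is ΔV = +Ed = 6150 V.
W_field = −qΔV = 0.0390 J.

0.0390 J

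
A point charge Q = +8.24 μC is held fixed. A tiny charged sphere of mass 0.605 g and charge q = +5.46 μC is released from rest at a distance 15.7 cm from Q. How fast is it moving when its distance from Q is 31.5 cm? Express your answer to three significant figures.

65.4 m/s

Only the electrostatic force acts, so mechanical energy is conserved: ½mv² = U₁ − U₂ = kQq(1/r₁ − 1/r₂).
U₁ − U₂ = (8.99×10⁹ N·m²/C²)(8.24×10⁻⁶ C)(5.46×10⁻⁶ C)(1/0.157 − 1/0.315) = 1.29 J.
v = √(2·1.29/6.05×10⁻⁴) = 65.4 m/s.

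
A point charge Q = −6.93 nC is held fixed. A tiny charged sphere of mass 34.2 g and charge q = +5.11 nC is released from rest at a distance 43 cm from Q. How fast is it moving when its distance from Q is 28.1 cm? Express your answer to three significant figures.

Only the electrostatic force acts, so mechanical energy is conserved: ½mv² = U₁ − U₂ = kQq(1/r₁ − 1/r₂).
U₁ − U₂ = (8.99×10⁹ N·m²/C²)(-6.93×10⁻⁹ C)(5.11×10⁻⁹ C)(1/0.430 − 1/0.281) = 3.93×10⁻⁷ J.
v = √(2·3.93×10⁻⁷/0.0342) = 4.79×10⁻³ m/s.

4.79×10⁻³ m/s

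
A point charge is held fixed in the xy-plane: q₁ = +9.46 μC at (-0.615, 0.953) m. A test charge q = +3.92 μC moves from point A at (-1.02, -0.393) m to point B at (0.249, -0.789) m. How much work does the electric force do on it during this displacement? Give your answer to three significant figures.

The work done by the electric force is W_field = −ΔU = −q(V_B − V_A) = q(V_A − V_B).
At A: distance to the source charge is 1.41 m; V_A = kq₁/r = 6.05×10⁴ V.
At B: distance to the source charge is 1.94 m; V_B = kq₁/r = 4.37×10⁴ V.
ΔV = V_B − V_A = -1.68×10⁴ V.
W_field = −qΔV = −(3.92×10⁻⁶ C)(-1.68×10⁴ V) = 0.0657 J.

0.0657 J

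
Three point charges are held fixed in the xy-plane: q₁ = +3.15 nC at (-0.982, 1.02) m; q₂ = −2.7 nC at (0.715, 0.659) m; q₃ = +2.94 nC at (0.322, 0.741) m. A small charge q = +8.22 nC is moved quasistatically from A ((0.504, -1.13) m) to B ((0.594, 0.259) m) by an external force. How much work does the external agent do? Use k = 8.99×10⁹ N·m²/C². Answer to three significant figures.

For quasistatic motion the external work equals the change in potential energy: W_ext = qΔV = q(V_B − V_A).
At A: distances to the source charges are 2.61 m, 1.80 m, 1.88 m; V_A = Σ kqᵢ/rᵢ = 11.4 V.
At B: distances to the source charges are 1.75 m, 0.418 m, 0.553 m; V_B = Σ kqᵢ/rᵢ = 5.85 V.
ΔV = V_B − V_A = -5.57 V.
W_ext = qΔV = (8.22×10⁻⁹ C)(-5.57 V) = -4.58×10⁻⁸ J.

-4.58×10⁻⁸ J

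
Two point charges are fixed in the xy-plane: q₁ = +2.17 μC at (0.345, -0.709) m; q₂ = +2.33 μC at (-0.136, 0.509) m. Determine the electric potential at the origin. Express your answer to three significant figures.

The total potential is the scalar sum of each charge's contribution, V = Σ kqᵢ/rᵢ.
Distances from the field point to each charge: r₁ = 0.788 m, r₂ = 0.527 m.
V = k[(2.17×10⁻⁶)/(0.788) + (2.33×10⁻⁶)/(0.527)] = 6.45×10⁴ V.

6.45×10⁴ V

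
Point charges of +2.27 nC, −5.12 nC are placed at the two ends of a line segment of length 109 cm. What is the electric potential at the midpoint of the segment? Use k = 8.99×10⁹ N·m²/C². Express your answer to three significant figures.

The total potential is the scalar sum of each charge's contribution, V = Σ kqᵢ/rᵢ.
Each charge is 0.545 m from the midpoint.
V = k[(2.27×10⁻⁹)/(0.545) + (-5.12×10⁻⁹)/(0.545)] = -47.0 V.

-47.0 V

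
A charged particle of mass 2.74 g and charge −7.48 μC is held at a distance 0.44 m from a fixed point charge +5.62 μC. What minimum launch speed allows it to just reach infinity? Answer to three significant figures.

25.0 m/s

To just escape, total mechanical energy must reach zero at infinity: ½mv²_min + U = 0, so ½mv²_min = −U = |kQq|/r.
|U| = |kQq|/r = (8.99×10⁹ N·m²/C²)(5.62×10⁻⁶)(7.48×10⁻⁶)/(0.440) = 0.859 J.
v_min = √(2|U|/m) = √(2·0.859/2.74×10⁻³) = 25.0 m/s.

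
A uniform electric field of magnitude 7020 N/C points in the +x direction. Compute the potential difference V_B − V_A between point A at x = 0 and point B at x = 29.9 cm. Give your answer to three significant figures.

In a uniform field, potential decreases in the direction of E: V_B − V_A = −E·Δx.
V_B − V_A = −(7020 V/m)(0.299 m) = -2100 V.

-2100 V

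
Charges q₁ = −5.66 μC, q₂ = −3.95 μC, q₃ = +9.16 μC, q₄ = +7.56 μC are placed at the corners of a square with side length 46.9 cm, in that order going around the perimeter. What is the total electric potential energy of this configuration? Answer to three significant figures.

-0.865 J

The work to assemble the configuration equals its total potential energy, U = Σ kqᵢqⱼ/rᵢⱼ over all pairs.
The four side pairs have separation 0.469 m and the two diagonal pairs 0.663 m.
Summing all 6 pair terms gives U = -0.865 J.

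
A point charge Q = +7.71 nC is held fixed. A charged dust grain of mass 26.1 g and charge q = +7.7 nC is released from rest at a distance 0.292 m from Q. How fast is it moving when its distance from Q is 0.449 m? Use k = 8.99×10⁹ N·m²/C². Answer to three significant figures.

Only the electrostatic force acts, so mechanical energy is conserved: ½mv² = U₁ − U₂ = kQq(1/r₁ − 1/r₂).
U₁ − U₂ = (8.99×10⁹ N·m²/C²)(7.71×10⁻⁹ C)(7.70×10⁻⁹ C)(1/0.292 − 1/0.449) = 6.39×10⁻⁷ J.
v = √(2·6.39×10⁻⁷/0.0261) = 7.00×10⁻³ m/s.

7.00×10⁻³ m/s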